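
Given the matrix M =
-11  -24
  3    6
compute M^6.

tr M = -5 and det M = 6, so the characteristic polynomial is λ² − (-5)λ + (6) with roots -2 and -3.
Eigenvectors give P = [[8, -3], [-3, 1]] with P⁻¹ = [[-1, -3], [-3, -8]], and M = P·diag(-2, -3)·P⁻¹.
Then M^6 = P·diag(64, 729)·P⁻¹ = [[512, -2187], [-192, 729]] · [[-1, -3], [-3, -8]] = [[6049, 15960], [-1995, -5256]].

[[6049, 15960], [-1995, -5256]]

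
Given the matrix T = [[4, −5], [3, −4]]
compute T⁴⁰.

[[1, 0], [0, 1]]

T² = I (check: tr T = 0 and det T = −1), so T⁴⁰ = I since 40 is even.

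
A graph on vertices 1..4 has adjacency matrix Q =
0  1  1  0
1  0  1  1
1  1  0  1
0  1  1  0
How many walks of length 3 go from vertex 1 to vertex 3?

5

The number of length-3 walks from vertex 1 to vertex 3 is entry (1,3) of Q³, where Q is the adjacency matrix.
Q² = [[2, 1, 1, 2], [1, 3, 2, 1], [1, 2, 3, 1], [2, 1, 1, 2]]
Q³ = [[2, 5, 5, 2], [5, 4, 5, 5], [5, 5, 4, 5], [2, 5, 5, 2]]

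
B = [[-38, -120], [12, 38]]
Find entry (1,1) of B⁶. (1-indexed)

tr B = 0 and det B = -4, so the characteristic polynomial is λ² − (0)λ + (-4) with roots -2 and 2.
Eigenvectors give P = [[10, 3], [-3, -1]] with P⁻¹ = [[1, 3], [-3, -10]], and B = P·diag(-2, 2)·P⁻¹.
Then B⁶ = P·diag(64, 64)·P⁻¹ = [[640, 192], [-192, -64]] · [[1, 3], [-3, -10]] = [[64, 0], [0, 64]].

64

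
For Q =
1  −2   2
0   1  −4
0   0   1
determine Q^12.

Q = I + N where N = [[0, −2, 2], [0, 0, −4], [0, 0, 0]] is strictly upper-triangular, so N^3 = 0.
(I + N)^12 = I + 12·N + 66·N^2 = [[1, −24, 552], [0, 1, −48], [0, 0, 1]].

[[1, −24, 552], [0, 1, −48], [0, 0, 1]]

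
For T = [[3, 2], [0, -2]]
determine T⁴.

[[81, 26], [0, 16]]

T² = [[9, 2], [0, 4]]
T³ = [[27, 14], [0, -8]]
T⁴ = [[81, 26], [0, 16]]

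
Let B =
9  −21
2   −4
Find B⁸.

tr B = 5 and det B = 6, so the characteristic polynomial is λ² − (5)λ + (6) with roots 3 and 2.
Eigenvectors give P = [[−7, 3], [−2, 1]] with P⁻¹ = [[−1, 3], [−2, 7]], and B = P·diag(3, 2)·P⁻¹.
Then B⁸ = P·diag(6561, 256)·P⁻¹ = [[−45927, 768], [−13122, 256]] · [[−1, 3], [−2, 7]] = [[44391, −132405], [12610, −37574]].

[[44391, −132405], [12610, −37574]]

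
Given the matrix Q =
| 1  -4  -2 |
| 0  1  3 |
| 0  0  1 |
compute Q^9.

Q = I + N where N = [[0, -4, -2], [0, 0, 3], [0, 0, 0]] is strictly upper-triangular, so N^3 = 0.
(I + N)^9 = I + 9·N + 36·N^2 = [[1, -36, -450], [0, 1, 27], [0, 0, 1]].

[[1, -36, -450], [0, 1, 27], [0, 0, 1]]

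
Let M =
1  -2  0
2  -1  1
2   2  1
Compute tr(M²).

-1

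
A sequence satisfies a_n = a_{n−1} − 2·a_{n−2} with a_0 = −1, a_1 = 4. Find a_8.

2

With companion matrix A = [[1, −2], [1, 0]], [a_n, a_{n−1}]ᵀ = A·[a_{n−1}, a_{n−2}]ᵀ, so [a_8, a_7]ᵀ = A^7·[a_1, a_0]ᵀ.
A^7 = [[−3, −14], [7, −10]], giving [a_8, a_7]ᵀ = [[2], [38]].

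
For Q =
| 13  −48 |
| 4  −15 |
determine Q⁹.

[[59053, −236208], [19684, −78735]]

tr Q = −2 and det Q = −3, so the characteristic polynomial is λ² − (−2)λ + (−3) with roots 1 and −3.
Eigenvectors give P = [[−4, −3], [−1, −1]] with P⁻¹ = [[−1, 3], [1, −4]], and Q = P·diag(1, −3)·P⁻¹.
Then Q⁹ = P·diag(1, −19683)·P⁻¹ = [[−4, 59049], [−1, 19683]] · [[−1, 3], [1, −4]] = [[59053, −236208], [19684, −78735]].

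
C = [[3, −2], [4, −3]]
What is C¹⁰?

C² = I (check: tr C = 0 and det C = −1), so C¹⁰ = I since 10 is even.

[[1, 0], [0, 1]]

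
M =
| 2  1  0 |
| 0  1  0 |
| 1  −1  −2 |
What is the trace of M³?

M² = [[4, 3, 0], [0, 1, 0], [0, 2, 4]]
M³ = [[8, 7, 0], [0, 1, 0], [4, −2, −8]]

1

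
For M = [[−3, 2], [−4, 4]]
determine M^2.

[[1, 2], [−4, 8]]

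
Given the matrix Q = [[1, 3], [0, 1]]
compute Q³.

[[1, 9], [0, 1]]

Q = I + N where N = [[0, 3], [0, 0]] is strictly upper-triangular, so N² = 0.
(I + N)³ = I + 3·N = [[1, 9], [0, 1]].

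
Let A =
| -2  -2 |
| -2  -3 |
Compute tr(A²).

21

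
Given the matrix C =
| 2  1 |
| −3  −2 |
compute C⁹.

C² = I (check: tr C = 0 and det C = −1), so C⁹ = C since 9 is odd.

[[2, 1], [−3, −2]]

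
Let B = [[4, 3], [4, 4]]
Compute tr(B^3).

416

B^2 = [[28, 24], [32, 28]]
B^3 = [[208, 180], [240, 208]]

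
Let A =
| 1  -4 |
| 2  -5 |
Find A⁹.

tr A = -4 and det A = 3, so the characteristic polynomial is λ² − (-4)λ + (3) with roots -1 and -3.
Eigenvectors give P = [[2, 1], [1, 1]] with P⁻¹ = [[1, -1], [-1, 2]], and A = P·diag(-1, -3)·P⁻¹.
Then A⁹ = P·diag(-1, -19683)·P⁻¹ = [[-2, -19683], [-1, -19683]] · [[1, -1], [-1, 2]] = [[19681, -39364], [19682, -39365]].

[[19681, -39364], [19682, -39365]]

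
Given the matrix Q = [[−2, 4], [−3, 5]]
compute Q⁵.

tr Q = 3 and det Q = 2, so the characteristic polynomial is λ² − (3)λ + (2) with roots 1 and 2.
Eigenvectors give P = [[4, 1], [3, 1]] with P⁻¹ = [[1, −1], [−3, 4]], and Q = P·diag(1, 2)·P⁻¹.
Then Q⁵ = P·diag(1, 32)·P⁻¹ = [[4, 32], [3, 32]] · [[1, −1], [−3, 4]] = [[−92, 124], [−93, 125]].

[[−92, 124], [−93, 125]]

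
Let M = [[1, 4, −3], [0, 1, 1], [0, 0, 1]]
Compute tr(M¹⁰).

M = I + N where N = [[0, 4, −3], [0, 0, 1], [0, 0, 0]] is strictly upper-triangular, so N³ = 0.
(I + N)¹⁰ = I + 10·N + 45·N² = [[1, 40, 150], [0, 1, 10], [0, 0, 1]].

3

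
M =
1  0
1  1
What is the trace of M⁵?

M = I + N where N = [[0, 0], [1, 0]] is strictly lower-triangular, so N² = 0.
(I + N)⁵ = I + 5·N = [[1, 0], [5, 1]].

2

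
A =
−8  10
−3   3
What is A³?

[[−122, 190], [−57, 87]]

tr A = −5 and det A = 6, so the characteristic polynomial is λ² − (−5)λ + (6) with roots −3 and −2.
Eigenvectors give P = [[−2, 5], [−1, 3]] with P⁻¹ = [[−3, 5], [−1, 2]], and A = P·diag(−3, −2)·P⁻¹.
Then A³ = P·diag(−27, −8)·P⁻¹ = [[54, −40], [27, −24]] · [[−3, 5], [−1, 2]] = [[−122, 190], [−57, 87]].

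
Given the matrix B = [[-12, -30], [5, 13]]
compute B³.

tr B = 1 and det B = -6, so the characteristic polynomial is λ² − (1)λ + (-6) with roots 3 and -2.
Eigenvectors give P = [[-2, -3], [1, 1]] with P⁻¹ = [[1, 3], [-1, -2]], and B = P·diag(3, -2)·P⁻¹.
Then B³ = P·diag(27, -8)·P⁻¹ = [[-54, 24], [27, -8]] · [[1, 3], [-1, -2]] = [[-78, -210], [35, 97]].

[[-78, -210], [35, 97]]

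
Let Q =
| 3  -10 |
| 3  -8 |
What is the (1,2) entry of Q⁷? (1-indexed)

-20590

tr Q = -5 and det Q = 6, so the characteristic polynomial is λ² − (-5)λ + (6) with roots -2 and -3.
Eigenvectors give P = [[2, 5], [1, 3]] with P⁻¹ = [[3, -5], [-1, 2]], and Q = P·diag(-2, -3)·P⁻¹.
Then Q⁷ = P·diag(-128, -2187)·P⁻¹ = [[-256, -10935], [-128, -6561]] · [[3, -5], [-1, 2]] = [[10167, -20590], [6177, -12482]].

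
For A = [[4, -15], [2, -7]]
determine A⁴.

[[-74, 225], [-30, 91]]

tr A = -3 and det A = 2, so the characteristic polynomial is λ² − (-3)λ + (2) with roots -2 and -1.
Eigenvectors give P = [[-5, 3], [-2, 1]] with P⁻¹ = [[1, -3], [2, -5]], and A = P·diag(-2, -1)·P⁻¹.
Then A⁴ = P·diag(16, 1)·P⁻¹ = [[-80, 3], [-32, 1]] · [[1, -3], [2, -5]] = [[-74, 225], [-30, 91]].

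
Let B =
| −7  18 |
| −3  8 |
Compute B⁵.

tr B = 1 and det B = −2, so the characteristic polynomial is λ² − (1)λ + (−2) with roots 2 and −1.
Eigenvectors give P = [[2, 3], [1, 1]] with P⁻¹ = [[−1, 3], [1, −2]], and B = P·diag(2, −1)·P⁻¹.
Then B⁵ = P·diag(32, −1)·P⁻¹ = [[64, −3], [32, −1]] · [[−1, 3], [1, −2]] = [[−67, 198], [−33, 98]].

[[−67, 198], [−33, 98]]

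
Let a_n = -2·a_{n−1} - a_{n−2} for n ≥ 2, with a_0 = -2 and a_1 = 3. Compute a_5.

7

With companion matrix B = [[-2, -1], [1, 0]], [a_n, a_{n−1}]ᵀ = B·[a_{n−1}, a_{n−2}]ᵀ, so [a_5, a_4]ᵀ = B^4·[a_1, a_0]ᵀ.
B^4 = [[5, 4], [-4, -3]], giving [a_5, a_4]ᵀ = [[7], [-6]].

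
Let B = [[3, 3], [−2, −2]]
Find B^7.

B² = B (a projection; rank 1, trace 1), so B^7 = B.

[[3, 3], [−2, −2]]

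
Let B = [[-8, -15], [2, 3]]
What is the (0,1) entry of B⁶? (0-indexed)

tr B = -5 and det B = 6, so the characteristic polynomial is λ² − (-5)λ + (6) with roots -3 and -2.
Eigenvectors give P = [[-3, -5], [1, 2]] with P⁻¹ = [[-2, -5], [1, 3]], and B = P·diag(-3, -2)·P⁻¹.
Then B⁶ = P·diag(729, 64)·P⁻¹ = [[-2187, -320], [729, 128]] · [[-2, -5], [1, 3]] = [[4054, 9975], [-1330, -3261]].

9975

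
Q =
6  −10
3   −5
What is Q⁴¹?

[[6, −10], [3, −5]]

Q² = Q (a projection; rank 1, trace 1), so Q⁴¹ = Q.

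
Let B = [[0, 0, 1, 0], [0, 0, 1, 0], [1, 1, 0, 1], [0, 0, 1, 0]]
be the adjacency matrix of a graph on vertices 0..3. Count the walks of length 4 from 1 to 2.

0

The number of length-4 walks from vertex 1 to vertex 2 is entry (1,2) of B^4, where B is the adjacency matrix.
B^2 = [[1, 1, 0, 1], [1, 1, 0, 1], [0, 0, 3, 0], [1, 1, 0, 1]]
B^3 = [[0, 0, 3, 0], [0, 0, 3, 0], [3, 3, 0, 3], [0, 0, 3, 0]]
B^4 = [[3, 3, 0, 3], [3, 3, 0, 3], [0, 0, 9, 0], [3, 3, 0, 3]]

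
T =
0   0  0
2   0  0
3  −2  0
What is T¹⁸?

T is strictly triangular, hence nilpotent: T³ = 0, so T¹⁸ = 0.

[[0, 0, 0], [0, 0, 0], [0, 0, 0]]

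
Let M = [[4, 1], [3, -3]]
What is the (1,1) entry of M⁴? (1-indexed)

M² = [[19, 1], [3, 12]]
M³ = [[79, 16], [48, -33]]
M⁴ = [[364, 31], [93, 147]]

364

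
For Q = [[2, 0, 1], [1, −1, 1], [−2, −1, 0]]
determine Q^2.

[[2, −1, 2], [−1, 0, 0], [−5, 1, −3]]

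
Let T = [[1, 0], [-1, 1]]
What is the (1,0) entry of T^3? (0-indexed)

-3

T = I + N where N = [[0, 0], [-1, 0]] is strictly lower-triangular, so N^2 = 0.
(I + N)^3 = I + 3·N = [[1, 0], [-3, 1]].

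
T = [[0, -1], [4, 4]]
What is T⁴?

T² = [[-4, -4], [16, 12]]
T³ = [[-16, -12], [48, 32]]
T⁴ = [[-48, -32], [128, 80]]

[[-48, -32], [128, 80]]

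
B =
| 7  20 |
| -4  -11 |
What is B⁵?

[[967, 2420], [-484, -1211]]

tr B = -4 and det B = 3, so the characteristic polynomial is λ² − (-4)λ + (3) with roots -1 and -3.
Eigenvectors give P = [[5, -2], [-2, 1]] with P⁻¹ = [[1, 2], [2, 5]], and B = P·diag(-1, -3)·P⁻¹.
Then B⁵ = P·diag(-1, -243)·P⁻¹ = [[-5, 486], [2, -243]] · [[1, 2], [2, 5]] = [[967, 2420], [-484, -1211]].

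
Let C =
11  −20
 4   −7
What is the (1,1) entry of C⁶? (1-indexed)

3641

tr C = 4 and det C = 3, so the characteristic polynomial is λ² − (4)λ + (3) with roots 3 and 1.
Eigenvectors give P = [[5, 2], [2, 1]] with P⁻¹ = [[1, −2], [−2, 5]], and C = P·diag(3, 1)·P⁻¹.
Then C⁶ = P·diag(729, 1)·P⁻¹ = [[3645, 2], [1458, 1]] · [[1, −2], [−2, 5]] = [[3641, −7280], [1456, −2911]].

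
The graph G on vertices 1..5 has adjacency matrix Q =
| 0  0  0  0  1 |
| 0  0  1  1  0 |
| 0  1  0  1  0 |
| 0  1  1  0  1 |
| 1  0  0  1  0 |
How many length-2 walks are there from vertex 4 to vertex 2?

1

The number of length-2 walks from vertex 4 to vertex 2 is entry (4,2) of Q², where Q is the adjacency matrix.
Q² = [[1, 0, 0, 1, 0], [0, 2, 1, 1, 1], [0, 1, 2, 1, 1], [1, 1, 1, 3, 0], [0, 1, 1, 0, 2]]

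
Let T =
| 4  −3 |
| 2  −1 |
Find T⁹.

[[1534, −1533], [1022, −1021]]

tr T = 3 and det T = 2, so the characteristic polynomial is λ² − (3)λ + (2) with roots 2 and 1.
Eigenvectors give P = [[3, 1], [2, 1]] with P⁻¹ = [[1, −1], [−2, 3]], and T = P·diag(2, 1)·P⁻¹.
Then T⁹ = P·diag(512, 1)·P⁻¹ = [[1536, 1], [1024, 1]] · [[1, −1], [−2, 3]] = [[1534, −1533], [1022, −1021]].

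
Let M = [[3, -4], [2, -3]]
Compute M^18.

M² = I (check: tr M = 0 and det M = -1), so M^18 = I since 18 is even.

[[1, 0], [0, 1]]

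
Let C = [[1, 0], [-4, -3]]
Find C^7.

tr C = -2 and det C = -3, so the characteristic polynomial is λ² − (-2)λ + (-3) with roots -3 and 1.
Eigenvectors give P = [[0, -1], [1, 1]] with P⁻¹ = [[1, 1], [-1, 0]], and C = P·diag(-3, 1)·P⁻¹.
Then C^7 = P·diag(-2187, 1)·P⁻¹ = [[0, -1], [-2187, 1]] · [[1, 1], [-1, 0]] = [[1, 0], [-2188, -2187]].

[[1, 0], [-2188, -2187]]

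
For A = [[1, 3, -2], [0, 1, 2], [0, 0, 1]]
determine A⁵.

A = I + N where N = [[0, 3, -2], [0, 0, 2], [0, 0, 0]] is strictly upper-triangular, so N³ = 0.
(I + N)⁵ = I + 5·N + 10·N² = [[1, 15, 50], [0, 1, 10], [0, 0, 1]].

[[1, 15, 50], [0, 1, 10], [0, 0, 1]]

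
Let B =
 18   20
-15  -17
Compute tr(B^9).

19171

tr B = 1 and det B = -6, so the characteristic polynomial is λ² − (1)λ + (-6) with roots 3 and -2.
Eigenvectors give P = [[4, -1], [-3, 1]] with P⁻¹ = [[1, 1], [3, 4]], and B = P·diag(3, -2)·P⁻¹.
Then B^9 = P·diag(19683, -512)·P⁻¹ = [[78732, 512], [-59049, -512]] · [[1, 1], [3, 4]] = [[80268, 80780], [-60585, -61097]].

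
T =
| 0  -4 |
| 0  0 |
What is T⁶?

[[0, 0], [0, 0]]

T is strictly triangular, hence nilpotent: T² = 0, so T⁶ = 0.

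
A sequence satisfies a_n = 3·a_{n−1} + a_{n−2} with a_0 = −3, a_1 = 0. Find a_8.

With companion matrix A = [[3, 1], [1, 0]], [a_n, a_{n−1}]ᵀ = A·[a_{n−1}, a_{n−2}]ᵀ, so [a_8, a_7]ᵀ = A^7·[a_1, a_0]ᵀ.
A^7 = [[3927, 1189], [1189, 360]], giving [a_8, a_7]ᵀ = [[−3567], [−1080]].

−3567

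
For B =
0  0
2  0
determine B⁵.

B is strictly triangular, hence nilpotent: B² = 0, so B⁵ = 0.

[[0, 0], [0, 0]]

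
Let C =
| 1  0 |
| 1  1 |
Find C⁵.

C = I + N where N = [[0, 0], [1, 0]] is strictly lower-triangular, so N² = 0.
(I + N)⁵ = I + 5·N = [[1, 0], [5, 1]].

[[1, 0], [5, 1]]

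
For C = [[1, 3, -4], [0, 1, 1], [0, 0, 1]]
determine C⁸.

[[1, 24, 52], [0, 1, 8], [0, 0, 1]]

C = I + N where N = [[0, 3, -4], [0, 0, 1], [0, 0, 0]] is strictly upper-triangular, so N³ = 0.
(I + N)⁸ = I + 8·N + 28·N² = [[1, 24, 52], [0, 1, 8], [0, 0, 1]].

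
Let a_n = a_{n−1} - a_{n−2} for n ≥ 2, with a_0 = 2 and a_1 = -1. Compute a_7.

-1

With companion matrix Q = [[1, -1], [1, 0]], [a_n, a_{n−1}]ᵀ = Q·[a_{n−1}, a_{n−2}]ᵀ, so [a_7, a_6]ᵀ = Q⁶·[a_1, a_0]ᵀ.
Q⁶ = [[1, 0], [0, 1]], giving [a_7, a_6]ᵀ = [[-1], [2]].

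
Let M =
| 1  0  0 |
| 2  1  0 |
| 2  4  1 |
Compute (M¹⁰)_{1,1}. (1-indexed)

M = I + N where N = [[0, 0, 0], [2, 0, 0], [2, 4, 0]] is strictly lower-triangular, so N³ = 0.
(I + N)¹⁰ = I + 10·N + 45·N² = [[1, 0, 0], [20, 1, 0], [380, 40, 1]].

1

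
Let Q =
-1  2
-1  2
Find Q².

[[-1, 2], [-1, 2]]

Q² = Q (a projection; rank 1, trace 1), so Q² = Q.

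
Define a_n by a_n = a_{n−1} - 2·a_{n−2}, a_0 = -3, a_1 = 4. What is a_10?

With companion matrix M = [[1, -2], [1, 0]], [a_n, a_{n−1}]ᵀ = M·[a_{n−1}, a_{n−2}]ᵀ, so [a_10, a_9]ᵀ = M⁹·[a_1, a_0]ᵀ.
M⁹ = [[-11, 34], [-17, 6]], giving [a_10, a_9]ᵀ = [[-146], [-86]].

-146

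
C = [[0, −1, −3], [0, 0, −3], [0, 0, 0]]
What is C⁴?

[[0, 0, 0], [0, 0, 0], [0, 0, 0]]

C is strictly triangular, hence nilpotent: C³ = 0, so C⁴ = 0.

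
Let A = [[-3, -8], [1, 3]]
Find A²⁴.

[[1, 0], [0, 1]]

A² = I (check: tr A = 0 and det A = -1), so A²⁴ = I since 24 is even.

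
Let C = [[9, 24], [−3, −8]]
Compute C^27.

C² = C (a projection; rank 1, trace 1), so C^27 = C.

[[9, 24], [−3, −8]]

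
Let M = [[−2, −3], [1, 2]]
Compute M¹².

[[1, 0], [0, 1]]

M² = I (check: tr M = 0 and det M = −1), so M¹² = I since 12 is even.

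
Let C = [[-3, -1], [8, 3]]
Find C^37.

[[-3, -1], [8, 3]]

C² = I (check: tr C = 0 and det C = -1), so C^37 = C since 37 is odd.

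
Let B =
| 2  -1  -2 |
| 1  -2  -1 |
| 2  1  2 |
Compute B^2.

[[-1, -2, -7], [-2, 2, -2], [9, -2, -1]]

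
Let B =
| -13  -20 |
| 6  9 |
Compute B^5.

tr B = -4 and det B = 3, so the characteristic polynomial is λ² − (-4)λ + (3) with roots -1 and -3.
Eigenvectors give P = [[-5, 2], [3, -1]] with P⁻¹ = [[1, 2], [3, 5]], and B = P·diag(-1, -3)·P⁻¹.
Then B^5 = P·diag(-1, -243)·P⁻¹ = [[5, -486], [-3, 243]] · [[1, 2], [3, 5]] = [[-1453, -2420], [726, 1209]].

[[-1453, -2420], [726, 1209]]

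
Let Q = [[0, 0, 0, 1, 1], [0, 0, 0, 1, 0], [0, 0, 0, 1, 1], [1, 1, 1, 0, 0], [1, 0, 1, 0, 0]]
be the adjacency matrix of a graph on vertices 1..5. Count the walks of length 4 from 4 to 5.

10

The number of length-4 walks from vertex 4 to vertex 5 is entry (4,5) of Q^4, where Q is the adjacency matrix.
Q^2 = [[2, 1, 2, 0, 0], [1, 1, 1, 0, 0], [2, 1, 2, 0, 0], [0, 0, 0, 3, 2], [0, 0, 0, 2, 2]]
Q^3 = [[0, 0, 0, 5, 4], [0, 0, 0, 3, 2], [0, 0, 0, 5, 4], [5, 3, 5, 0, 0], [4, 2, 4, 0, 0]]
Q^4 = [[9, 5, 9, 0, 0], [5, 3, 5, 0, 0], [9, 5, 9, 0, 0], [0, 0, 0, 13, 10], [0, 0, 0, 10, 8]]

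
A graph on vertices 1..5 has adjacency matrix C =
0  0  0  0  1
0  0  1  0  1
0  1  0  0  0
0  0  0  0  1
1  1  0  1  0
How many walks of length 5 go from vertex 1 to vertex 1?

0

The number of length-5 walks from vertex 1 to vertex 1 is entry (1,1) of C^5, where C is the adjacency matrix.
C^2 = [[1, 1, 0, 1, 0], [1, 2, 0, 1, 0], [0, 0, 1, 0, 1], [1, 1, 0, 1, 0], [0, 0, 1, 0, 3]]
C^3 = [[0, 0, 1, 0, 3], [0, 0, 2, 0, 4], [1, 2, 0, 1, 0], [0, 0, 1, 0, 3], [3, 4, 0, 3, 0]]
C^4 = [[3, 4, 0, 3, 0], [4, 6, 0, 4, 0], [0, 0, 2, 0, 4], [3, 4, 0, 3, 0], [0, 0, 4, 0, 10]]
C^5 = [[0, 0, 4, 0, 10], [0, 0, 6, 0, 14], [4, 6, 0, 4, 0], [0, 0, 4, 0, 10], [10, 14, 0, 10, 0]]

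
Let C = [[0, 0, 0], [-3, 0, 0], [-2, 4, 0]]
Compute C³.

[[0, 0, 0], [0, 0, 0], [0, 0, 0]]

C is strictly triangular, hence nilpotent: C³ = 0, so C³ = 0.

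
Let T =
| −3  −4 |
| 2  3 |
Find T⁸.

T² = I (check: tr T = 0 and det T = −1), so T⁸ = I since 8 is even.

[[1, 0], [0, 1]]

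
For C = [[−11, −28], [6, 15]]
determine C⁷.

tr C = 4 and det C = 3, so the characteristic polynomial is λ² − (4)λ + (3) with roots 3 and 1.
Eigenvectors give P = [[−2, −7], [1, 3]] with P⁻¹ = [[3, 7], [−1, −2]], and C = P·diag(3, 1)·P⁻¹.
Then C⁷ = P·diag(2187, 1)·P⁻¹ = [[−4374, −7], [2187, 3]] · [[3, 7], [−1, −2]] = [[−13115, −30604], [6558, 15303]].

[[−13115, −30604], [6558, 15303]]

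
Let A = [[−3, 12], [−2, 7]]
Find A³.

[[−51, 156], [−26, 79]]

tr A = 4 and det A = 3, so the characteristic polynomial is λ² − (4)λ + (3) with roots 3 and 1.
Eigenvectors give P = [[2, 3], [1, 1]] with P⁻¹ = [[−1, 3], [1, −2]], and A = P·diag(3, 1)·P⁻¹.
Then A³ = P·diag(27, 1)·P⁻¹ = [[54, 3], [27, 1]] · [[−1, 3], [1, −2]] = [[−51, 156], [−26, 79]].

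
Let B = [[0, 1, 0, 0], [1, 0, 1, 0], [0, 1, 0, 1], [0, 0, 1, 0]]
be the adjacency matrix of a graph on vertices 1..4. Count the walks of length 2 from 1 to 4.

0

The number of length-2 walks from vertex 1 to vertex 4 is entry (1,4) of B², where B is the adjacency matrix.
B² = [[1, 0, 1, 0], [0, 2, 0, 1], [1, 0, 2, 0], [0, 1, 0, 1]]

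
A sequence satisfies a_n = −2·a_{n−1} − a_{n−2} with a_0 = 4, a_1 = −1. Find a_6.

−14

With companion matrix T = [[−2, −1], [1, 0]], [a_n, a_{n−1}]ᵀ = T·[a_{n−1}, a_{n−2}]ᵀ, so [a_6, a_5]ᵀ = T⁵·[a_1, a_0]ᵀ.
T⁵ = [[−6, −5], [5, 4]], giving [a_6, a_5]ᵀ = [[−14], [11]].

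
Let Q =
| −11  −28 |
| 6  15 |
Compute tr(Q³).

28

tr Q = 4 and det Q = 3, so the characteristic polynomial is λ² − (4)λ + (3) with roots 3 and 1.
Eigenvectors give P = [[−2, 7], [1, −3]] with P⁻¹ = [[3, 7], [1, 2]], and Q = P·diag(3, 1)·P⁻¹.
Then Q³ = P·diag(27, 1)·P⁻¹ = [[−54, 7], [27, −3]] · [[3, 7], [1, 2]] = [[−155, −364], [78, 183]].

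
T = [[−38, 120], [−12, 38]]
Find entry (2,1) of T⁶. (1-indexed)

tr T = 0 and det T = −4, so the characteristic polynomial is λ² − (0)λ + (−4) with roots 2 and −2.
Eigenvectors give P = [[3, 10], [1, 3]] with P⁻¹ = [[−3, 10], [1, −3]], and T = P·diag(2, −2)·P⁻¹.
Then T⁶ = P·diag(64, 64)·P⁻¹ = [[192, 640], [64, 192]] · [[−3, 10], [1, −3]] = [[64, 0], [0, 64]].

0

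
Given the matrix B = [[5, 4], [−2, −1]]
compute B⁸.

tr B = 4 and det B = 3, so the characteristic polynomial is λ² − (4)λ + (3) with roots 3 and 1.
Eigenvectors give P = [[2, −1], [−1, 1]] with P⁻¹ = [[1, 1], [1, 2]], and B = P·diag(3, 1)·P⁻¹.
Then B⁸ = P·diag(6561, 1)·P⁻¹ = [[13122, −1], [−6561, 1]] · [[1, 1], [1, 2]] = [[13121, 13120], [−6560, −6559]].

[[13121, 13120], [−6560, −6559]]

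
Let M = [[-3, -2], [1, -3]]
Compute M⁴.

M² = [[7, 12], [-6, 7]]
M³ = [[-9, -50], [25, -9]]
M⁴ = [[-23, 168], [-84, -23]]

[[-23, 168], [-84, -23]]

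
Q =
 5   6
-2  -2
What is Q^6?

[[253, 378], [-126, -188]]

tr Q = 3 and det Q = 2, so the characteristic polynomial is λ² − (3)λ + (2) with roots 2 and 1.
Eigenvectors give P = [[2, 3], [-1, -2]] with P⁻¹ = [[2, 3], [-1, -2]], and Q = P·diag(2, 1)·P⁻¹.
Then Q^6 = P·diag(64, 1)·P⁻¹ = [[128, 3], [-64, -2]] · [[2, 3], [-1, -2]] = [[253, 378], [-126, -188]].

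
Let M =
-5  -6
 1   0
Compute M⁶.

tr M = -5 and det M = 6, so the characteristic polynomial is λ² − (-5)λ + (6) with roots -3 and -2.
Eigenvectors give P = [[-3, -2], [1, 1]] with P⁻¹ = [[-1, -2], [1, 3]], and M = P·diag(-3, -2)·P⁻¹.
Then M⁶ = P·diag(729, 64)·P⁻¹ = [[-2187, -128], [729, 64]] · [[-1, -2], [1, 3]] = [[2059, 3990], [-665, -1266]].

[[2059, 3990], [-665, -1266]]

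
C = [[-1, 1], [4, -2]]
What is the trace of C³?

C² = [[5, -3], [-12, 8]]
C³ = [[-17, 11], [44, -28]]

-45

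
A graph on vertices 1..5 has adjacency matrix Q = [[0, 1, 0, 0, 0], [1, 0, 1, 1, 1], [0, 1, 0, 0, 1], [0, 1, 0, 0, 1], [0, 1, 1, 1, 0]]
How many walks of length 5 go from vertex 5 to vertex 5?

The number of length-5 walks from vertex 5 to vertex 5 is entry (5,5) of Q⁵, where Q is the adjacency matrix.
Q² = [[1, 0, 1, 1, 1], [0, 4, 1, 1, 2], [1, 1, 2, 2, 1], [1, 1, 2, 2, 1], [1, 2, 1, 1, 3]]
Q³ = [[0, 4, 1, 1, 2], [4, 4, 6, 6, 6], [1, 6, 2, 2, 5], [1, 6, 2, 2, 5], [2, 6, 5, 5, 4]]
Q⁴ = [[4, 4, 6, 6, 6], [4, 22, 10, 10, 16], [6, 10, 11, 11, 10], [6, 10, 11, 11, 10], [6, 16, 10, 10, 16]]
Q⁵ = [[4, 22, 10, 10, 16], [22, 40, 38, 38, 42], [10, 38, 20, 20, 32], [10, 38, 20, 20, 32], [16, 42, 32, 32, 36]]

36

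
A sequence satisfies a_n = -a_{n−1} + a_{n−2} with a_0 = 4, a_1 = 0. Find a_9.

With companion matrix B = [[-1, 1], [1, 0]], [a_n, a_{n−1}]ᵀ = B·[a_{n−1}, a_{n−2}]ᵀ, so [a_9, a_8]ᵀ = B^8·[a_1, a_0]ᵀ.
B^8 = [[34, -21], [-21, 13]], giving [a_9, a_8]ᵀ = [[-84], [52]].

-84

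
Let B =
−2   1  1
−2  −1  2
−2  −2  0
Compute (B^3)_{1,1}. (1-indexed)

10

B^2 = [[0, −5, 0], [2, −5, −4], [8, 0, −6]]
B^3 = [[10, 5, −10], [14, 15, −8], [−4, 20, 8]]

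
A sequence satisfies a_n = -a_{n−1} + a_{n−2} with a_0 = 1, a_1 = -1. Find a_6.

13

With companion matrix T = [[-1, 1], [1, 0]], [a_n, a_{n−1}]ᵀ = T·[a_{n−1}, a_{n−2}]ᵀ, so [a_6, a_5]ᵀ = T⁵·[a_1, a_0]ᵀ.
T⁵ = [[-8, 5], [5, -3]], giving [a_6, a_5]ᵀ = [[13], [-8]].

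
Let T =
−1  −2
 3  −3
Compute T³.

[[29, −14], [21, 15]]

T² = [[−5, 8], [−12, 3]]
T³ = [[29, −14], [21, 15]]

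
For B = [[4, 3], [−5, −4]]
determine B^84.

B² = I (check: tr B = 0 and det B = −1), so B^84 = I since 84 is even.

[[1, 0], [0, 1]]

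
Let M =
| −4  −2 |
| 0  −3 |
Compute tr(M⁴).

M² = [[16, 14], [0, 9]]
M³ = [[−64, −74], [0, −27]]
M⁴ = [[256, 350], [0, 81]]

337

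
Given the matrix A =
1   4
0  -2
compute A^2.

[[1, -4], [0, 4]]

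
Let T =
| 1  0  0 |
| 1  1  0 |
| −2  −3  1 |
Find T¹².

[[1, 0, 0], [12, 1, 0], [−222, −36, 1]]

T = I + N where N = [[0, 0, 0], [1, 0, 0], [−2, −3, 0]] is strictly lower-triangular, so N³ = 0.
(I + N)¹² = I + 12·N + 66·N² = [[1, 0, 0], [12, 1, 0], [−222, −36, 1]].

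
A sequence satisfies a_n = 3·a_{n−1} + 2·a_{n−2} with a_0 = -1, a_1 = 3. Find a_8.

With companion matrix T = [[3, 2], [1, 0]], [a_n, a_{n−1}]ᵀ = T·[a_{n−1}, a_{n−2}]ᵀ, so [a_8, a_7]ᵀ = T⁷·[a_1, a_0]ᵀ.
T⁷ = [[6279, 3526], [1763, 990]], giving [a_8, a_7]ᵀ = [[15311], [4299]].

15311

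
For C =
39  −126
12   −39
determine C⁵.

tr C = 0 and det C = −9, so the characteristic polynomial is λ² − (0)λ + (−9) with roots −3 and 3.
Eigenvectors give P = [[3, 7], [1, 2]] with P⁻¹ = [[−2, 7], [1, −3]], and C = P·diag(−3, 3)·P⁻¹.
Then C⁵ = P·diag(−243, 243)·P⁻¹ = [[−729, 1701], [−243, 486]] · [[−2, 7], [1, −3]] = [[3159, −10206], [972, −3159]].

[[3159, −10206], [972, −3159]]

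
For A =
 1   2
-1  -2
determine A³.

A² = [[-1, -2], [1, 2]]
A³ = [[1, 2], [-1, -2]]

[[1, 2], [-1, -2]]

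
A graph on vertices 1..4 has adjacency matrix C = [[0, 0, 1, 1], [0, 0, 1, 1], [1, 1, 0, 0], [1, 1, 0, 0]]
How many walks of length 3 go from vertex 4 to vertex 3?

0

The number of length-3 walks from vertex 4 to vertex 3 is entry (4,3) of C^3, where C is the adjacency matrix.
C^2 = [[2, 2, 0, 0], [2, 2, 0, 0], [0, 0, 2, 2], [0, 0, 2, 2]]
C^3 = [[0, 0, 4, 4], [0, 0, 4, 4], [4, 4, 0, 0], [4, 4, 0, 0]]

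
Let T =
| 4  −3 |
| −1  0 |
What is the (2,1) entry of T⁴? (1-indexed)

T² = [[19, −12], [−4, 3]]
T³ = [[88, −57], [−19, 12]]
T⁴ = [[409, −264], [−88, 57]]

−88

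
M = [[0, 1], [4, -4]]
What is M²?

[[4, -4], [-16, 20]]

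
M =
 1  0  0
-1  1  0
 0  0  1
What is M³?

M² = [[1, 0, 0], [-2, 1, 0], [0, 0, 1]]
M³ = [[1, 0, 0], [-3, 1, 0], [0, 0, 1]]

[[1, 0, 0], [-3, 1, 0], [0, 0, 1]]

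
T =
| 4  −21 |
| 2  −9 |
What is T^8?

tr T = −5 and det T = 6, so the characteristic polynomial is λ² − (−5)λ + (6) with roots −2 and −3.
Eigenvectors give P = [[−7, 3], [−2, 1]] with P⁻¹ = [[−1, 3], [−2, 7]], and T = P·diag(−2, −3)·P⁻¹.
Then T^8 = P·diag(256, 6561)·P⁻¹ = [[−1792, 19683], [−512, 6561]] · [[−1, 3], [−2, 7]] = [[−37574, 132405], [−12610, 44391]].

[[−37574, 132405], [−12610, 44391]]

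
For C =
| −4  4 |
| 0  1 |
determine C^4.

[[256, −204], [0, 1]]

C^2 = [[16, −12], [0, 1]]
C^3 = [[−64, 52], [0, 1]]
C^4 = [[256, −204], [0, 1]]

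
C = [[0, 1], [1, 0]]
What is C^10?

C² = I (check: tr C = 0 and det C = −1), so C^10 = I since 10 is even.

[[1, 0], [0, 1]]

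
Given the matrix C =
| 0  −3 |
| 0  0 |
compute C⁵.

[[0, 0], [0, 0]]

C is strictly triangular, hence nilpotent: C² = 0, so C⁵ = 0.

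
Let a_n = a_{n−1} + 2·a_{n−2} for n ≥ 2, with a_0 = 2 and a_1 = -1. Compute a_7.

41

With companion matrix Q = [[1, 2], [1, 0]], [a_n, a_{n−1}]ᵀ = Q·[a_{n−1}, a_{n−2}]ᵀ, so [a_7, a_6]ᵀ = Q⁶·[a_1, a_0]ᵀ.
Q⁶ = [[43, 42], [21, 22]], giving [a_7, a_6]ᵀ = [[41], [23]].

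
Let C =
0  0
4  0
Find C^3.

[[0, 0], [0, 0]]

C is strictly triangular, hence nilpotent: C^2 = 0, so C^3 = 0.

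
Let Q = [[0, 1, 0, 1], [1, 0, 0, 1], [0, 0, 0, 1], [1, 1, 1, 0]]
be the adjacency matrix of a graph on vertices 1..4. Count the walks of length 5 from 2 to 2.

12

The number of length-5 walks from vertex 2 to vertex 2 is entry (2,2) of Q^5, where Q is the adjacency matrix.
Q^2 = [[2, 1, 1, 1], [1, 2, 1, 1], [1, 1, 1, 0], [1, 1, 0, 3]]
Q^3 = [[2, 3, 1, 4], [3, 2, 1, 4], [1, 1, 0, 3], [4, 4, 3, 2]]
Q^4 = [[7, 6, 4, 6], [6, 7, 4, 6], [4, 4, 3, 2], [6, 6, 2, 11]]
Q^5 = [[12, 13, 6, 17], [13, 12, 6, 17], [6, 6, 2, 11], [17, 17, 11, 14]]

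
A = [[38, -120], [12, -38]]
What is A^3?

tr A = 0 and det A = -4, so the characteristic polynomial is λ² − (0)λ + (-4) with roots -2 and 2.
Eigenvectors give P = [[3, 10], [1, 3]] with P⁻¹ = [[-3, 10], [1, -3]], and A = P·diag(-2, 2)·P⁻¹.
Then A^3 = P·diag(-8, 8)·P⁻¹ = [[-24, 80], [-8, 24]] · [[-3, 10], [1, -3]] = [[152, -480], [48, -152]].

[[152, -480], [48, -152]]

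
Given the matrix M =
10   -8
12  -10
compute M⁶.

tr M = 0 and det M = -4, so the characteristic polynomial is λ² − (0)λ + (-4) with roots -2 and 2.
Eigenvectors give P = [[-2, 1], [-3, 1]] with P⁻¹ = [[1, -1], [3, -2]], and M = P·diag(-2, 2)·P⁻¹.
Then M⁶ = P·diag(64, 64)·P⁻¹ = [[-128, 64], [-192, 64]] · [[1, -1], [3, -2]] = [[64, 0], [0, 64]].

[[64, 0], [0, 64]]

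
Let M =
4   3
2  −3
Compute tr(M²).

37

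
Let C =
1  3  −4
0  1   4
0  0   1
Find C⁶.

C = I + N where N = [[0, 3, −4], [0, 0, 4], [0, 0, 0]] is strictly upper-triangular, so N³ = 0.
(I + N)⁶ = I + 6·N + 15·N² = [[1, 18, 156], [0, 1, 24], [0, 0, 1]].

[[1, 18, 156], [0, 1, 24], [0, 0, 1]]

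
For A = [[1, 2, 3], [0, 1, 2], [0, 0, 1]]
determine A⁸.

[[1, 16, 136], [0, 1, 16], [0, 0, 1]]

A = I + N where N = [[0, 2, 3], [0, 0, 2], [0, 0, 0]] is strictly upper-triangular, so N³ = 0.
(I + N)⁸ = I + 8·N + 28·N² = [[1, 16, 136], [0, 1, 16], [0, 0, 1]].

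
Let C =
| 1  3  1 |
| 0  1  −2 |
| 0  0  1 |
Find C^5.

[[1, 15, −55], [0, 1, −10], [0, 0, 1]]

C = I + N where N = [[0, 3, 1], [0, 0, −2], [0, 0, 0]] is strictly upper-triangular, so N^3 = 0.
(I + N)^5 = I + 5·N + 10·N^2 = [[1, 15, −55], [0, 1, −10], [0, 0, 1]].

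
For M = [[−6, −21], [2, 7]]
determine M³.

M² = M (a projection; rank 1, trace 1), so M³ = M.

[[−6, −21], [2, 7]]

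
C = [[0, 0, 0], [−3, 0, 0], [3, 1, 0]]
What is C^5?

[[0, 0, 0], [0, 0, 0], [0, 0, 0]]

C is strictly triangular, hence nilpotent: C^3 = 0, so C^5 = 0.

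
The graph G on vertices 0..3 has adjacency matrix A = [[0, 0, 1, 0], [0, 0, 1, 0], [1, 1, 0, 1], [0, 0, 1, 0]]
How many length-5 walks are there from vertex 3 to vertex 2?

The number of length-5 walks from vertex 3 to vertex 2 is entry (3,2) of A⁵, where A is the adjacency matrix.
A² = [[1, 1, 0, 1], [1, 1, 0, 1], [0, 0, 3, 0], [1, 1, 0, 1]]
A³ = [[0, 0, 3, 0], [0, 0, 3, 0], [3, 3, 0, 3], [0, 0, 3, 0]]
A⁴ = [[3, 3, 0, 3], [3, 3, 0, 3], [0, 0, 9, 0], [3, 3, 0, 3]]
A⁵ = [[0, 0, 9, 0], [0, 0, 9, 0], [9, 9, 0, 9], [0, 0, 9, 0]]

9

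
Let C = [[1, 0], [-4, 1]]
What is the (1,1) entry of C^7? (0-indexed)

C = I + N where N = [[0, 0], [-4, 0]] is strictly lower-triangular, so N^2 = 0.
(I + N)^7 = I + 7·N = [[1, 0], [-28, 1]].

1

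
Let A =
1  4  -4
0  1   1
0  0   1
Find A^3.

A = I + N where N = [[0, 4, -4], [0, 0, 1], [0, 0, 0]] is strictly upper-triangular, so N^3 = 0.
(I + N)^3 = I + 3·N + 3·N^2 = [[1, 12, 0], [0, 1, 3], [0, 0, 1]].

[[1, 12, 0], [0, 1, 3], [0, 0, 1]]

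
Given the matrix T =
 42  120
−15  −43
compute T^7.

tr T = −1 and det T = −6, so the characteristic polynomial is λ² − (−1)λ + (−6) with roots −3 and 2.
Eigenvectors give P = [[−8, −3], [3, 1]] with P⁻¹ = [[1, 3], [−3, −8]], and T = P·diag(−3, 2)·P⁻¹.
Then T^7 = P·diag(−2187, 128)·P⁻¹ = [[17496, −384], [−6561, 128]] · [[1, 3], [−3, −8]] = [[18648, 55560], [−6945, −20707]].

[[18648, 55560], [−6945, −20707]]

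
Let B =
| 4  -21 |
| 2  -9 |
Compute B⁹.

[[114514, -402591], [38342, -134709]]

tr B = -5 and det B = 6, so the characteristic polynomial is λ² − (-5)λ + (6) with roots -2 and -3.
Eigenvectors give P = [[7, 3], [2, 1]] with P⁻¹ = [[1, -3], [-2, 7]], and B = P·diag(-2, -3)·P⁻¹.
Then B⁹ = P·diag(-512, -19683)·P⁻¹ = [[-3584, -59049], [-1024, -19683]] · [[1, -3], [-2, 7]] = [[114514, -402591], [38342, -134709]].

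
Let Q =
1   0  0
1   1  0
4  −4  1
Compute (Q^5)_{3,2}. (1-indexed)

−20

Q = I + N where N = [[0, 0, 0], [1, 0, 0], [4, −4, 0]] is strictly lower-triangular, so N^3 = 0.
(I + N)^5 = I + 5·N + 10·N^2 = [[1, 0, 0], [5, 1, 0], [−20, −20, 1]].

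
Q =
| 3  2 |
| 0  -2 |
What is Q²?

[[9, 2], [0, 4]]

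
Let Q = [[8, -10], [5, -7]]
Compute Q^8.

[[12866, -12610], [6305, -6049]]

tr Q = 1 and det Q = -6, so the characteristic polynomial is λ² − (1)λ + (-6) with roots -2 and 3.
Eigenvectors give P = [[1, 2], [1, 1]] with P⁻¹ = [[-1, 2], [1, -1]], and Q = P·diag(-2, 3)·P⁻¹.
Then Q^8 = P·diag(256, 6561)·P⁻¹ = [[256, 13122], [256, 6561]] · [[-1, 2], [1, -1]] = [[12866, -12610], [6305, -6049]].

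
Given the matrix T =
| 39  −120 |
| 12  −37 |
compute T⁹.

tr T = 2 and det T = −3, so the characteristic polynomial is λ² − (2)λ + (−3) with roots −1 and 3.
Eigenvectors give P = [[−3, −10], [−1, −3]] with P⁻¹ = [[3, −10], [−1, 3]], and T = P·diag(−1, 3)·P⁻¹.
Then T⁹ = P·diag(−1, 19683)·P⁻¹ = [[3, −196830], [1, −59049]] · [[3, −10], [−1, 3]] = [[196839, −590520], [59052, −177157]].

[[196839, −590520], [59052, −177157]]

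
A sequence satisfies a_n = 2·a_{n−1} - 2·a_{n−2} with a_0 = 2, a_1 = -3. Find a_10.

With companion matrix M = [[2, -2], [1, 0]], [a_n, a_{n−1}]ᵀ = M·[a_{n−1}, a_{n−2}]ᵀ, so [a_10, a_9]ᵀ = M^9·[a_1, a_0]ᵀ.
M^9 = [[32, -32], [16, 0]], giving [a_10, a_9]ᵀ = [[-160], [-48]].

-160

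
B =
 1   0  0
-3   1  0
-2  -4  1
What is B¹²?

[[1, 0, 0], [-36, 1, 0], [768, -48, 1]]

B = I + N where N = [[0, 0, 0], [-3, 0, 0], [-2, -4, 0]] is strictly lower-triangular, so N³ = 0.
(I + N)¹² = I + 12·N + 66·N² = [[1, 0, 0], [-36, 1, 0], [768, -48, 1]].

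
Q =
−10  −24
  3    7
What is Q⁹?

tr Q = −3 and det Q = 2, so the characteristic polynomial is λ² − (−3)λ + (2) with roots −2 and −1.
Eigenvectors give P = [[3, −8], [−1, 3]] with P⁻¹ = [[3, 8], [1, 3]], and Q = P·diag(−2, −1)·P⁻¹.
Then Q⁹ = P·diag(−512, −1)·P⁻¹ = [[−1536, 8], [512, −3]] · [[3, 8], [1, 3]] = [[−4600, −12264], [1533, 4087]].

[[−4600, −12264], [1533, 4087]]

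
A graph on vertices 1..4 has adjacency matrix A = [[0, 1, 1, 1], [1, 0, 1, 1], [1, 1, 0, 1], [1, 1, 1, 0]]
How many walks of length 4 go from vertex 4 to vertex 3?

The number of length-4 walks from vertex 4 to vertex 3 is entry (4,3) of A⁴, where A is the adjacency matrix.
A² = [[3, 2, 2, 2], [2, 3, 2, 2], [2, 2, 3, 2], [2, 2, 2, 3]]
A³ = [[6, 7, 7, 7], [7, 6, 7, 7], [7, 7, 6, 7], [7, 7, 7, 6]]
A⁴ = [[21, 20, 20, 20], [20, 21, 20, 20], [20, 20, 21, 20], [20, 20, 20, 21]]

20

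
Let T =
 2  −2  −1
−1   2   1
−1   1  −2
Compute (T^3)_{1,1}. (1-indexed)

25

T^2 = [[7, −9, −2], [−5, 7, 1], [−1, 2, 6]]
T^3 = [[25, −34, −12], [−18, 25, 10], [−10, 12, −9]]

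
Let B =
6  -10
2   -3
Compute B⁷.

[[636, -1270], [254, -507]]

tr B = 3 and det B = 2, so the characteristic polynomial is λ² − (3)λ + (2) with roots 2 and 1.
Eigenvectors give P = [[-5, -2], [-2, -1]] with P⁻¹ = [[-1, 2], [2, -5]], and B = P·diag(2, 1)·P⁻¹.
Then B⁷ = P·diag(128, 1)·P⁻¹ = [[-640, -2], [-256, -1]] · [[-1, 2], [2, -5]] = [[636, -1270], [254, -507]].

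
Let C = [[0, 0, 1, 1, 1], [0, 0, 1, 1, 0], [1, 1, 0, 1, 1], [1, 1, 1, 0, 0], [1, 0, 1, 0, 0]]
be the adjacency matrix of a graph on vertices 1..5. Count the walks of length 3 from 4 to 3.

7

The number of length-3 walks from vertex 4 to vertex 3 is entry (4,3) of C³, where C is the adjacency matrix.
C² = [[3, 2, 2, 1, 1], [2, 2, 1, 1, 1], [2, 1, 4, 2, 1], [1, 1, 2, 3, 2], [1, 1, 1, 2, 2]]
C³ = [[4, 3, 7, 7, 5], [3, 2, 6, 5, 3], [7, 6, 6, 7, 6], [7, 5, 7, 4, 3], [5, 3, 6, 3, 2]]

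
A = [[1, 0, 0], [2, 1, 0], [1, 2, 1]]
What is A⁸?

[[1, 0, 0], [16, 1, 0], [120, 16, 1]]

A = I + N where N = [[0, 0, 0], [2, 0, 0], [1, 2, 0]] is strictly lower-triangular, so N³ = 0.
(I + N)⁸ = I + 8·N + 28·N² = [[1, 0, 0], [16, 1, 0], [120, 16, 1]].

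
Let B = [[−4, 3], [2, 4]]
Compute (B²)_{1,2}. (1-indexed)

0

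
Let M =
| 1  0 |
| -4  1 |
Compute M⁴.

M = I + N where N = [[0, 0], [-4, 0]] is strictly lower-triangular, so N² = 0.
(I + N)⁴ = I + 4·N = [[1, 0], [-16, 1]].

[[1, 0], [-16, 1]]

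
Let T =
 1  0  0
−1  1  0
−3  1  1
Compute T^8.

T = I + N where N = [[0, 0, 0], [−1, 0, 0], [−3, 1, 0]] is strictly lower-triangular, so N^3 = 0.
(I + N)^8 = I + 8·N + 28·N^2 = [[1, 0, 0], [−8, 1, 0], [−52, 8, 1]].

[[1, 0, 0], [−8, 1, 0], [−52, 8, 1]]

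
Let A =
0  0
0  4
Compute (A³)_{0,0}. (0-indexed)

A² = [[0, 0], [0, 16]]
A³ = [[0, 0], [0, 64]]

0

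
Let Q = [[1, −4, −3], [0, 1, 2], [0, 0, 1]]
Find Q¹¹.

Q = I + N where N = [[0, −4, −3], [0, 0, 2], [0, 0, 0]] is strictly upper-triangular, so N³ = 0.
(I + N)¹¹ = I + 11·N + 55·N² = [[1, −44, −473], [0, 1, 22], [0, 0, 1]].

[[1, −44, −473], [0, 1, 22], [0, 0, 1]]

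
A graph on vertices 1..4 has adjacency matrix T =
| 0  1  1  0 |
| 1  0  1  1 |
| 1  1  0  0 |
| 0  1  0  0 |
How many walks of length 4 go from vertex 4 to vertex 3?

The number of length-4 walks from vertex 4 to vertex 3 is entry (4,3) of T^4, where T is the adjacency matrix.
T^2 = [[2, 1, 1, 1], [1, 3, 1, 0], [1, 1, 2, 1], [1, 0, 1, 1]]
T^3 = [[2, 4, 3, 1], [4, 2, 4, 3], [3, 4, 2, 1], [1, 3, 1, 0]]
T^4 = [[7, 6, 6, 4], [6, 11, 6, 2], [6, 6, 7, 4], [4, 2, 4, 3]]

4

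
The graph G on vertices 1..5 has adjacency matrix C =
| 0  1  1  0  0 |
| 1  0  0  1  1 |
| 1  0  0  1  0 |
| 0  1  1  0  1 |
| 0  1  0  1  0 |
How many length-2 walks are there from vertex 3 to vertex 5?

1

The number of length-2 walks from vertex 3 to vertex 5 is entry (3,5) of C², where C is the adjacency matrix.
C² = [[2, 0, 0, 2, 1], [0, 3, 2, 1, 1], [0, 2, 2, 0, 1], [2, 1, 0, 3, 1], [1, 1, 1, 1, 2]]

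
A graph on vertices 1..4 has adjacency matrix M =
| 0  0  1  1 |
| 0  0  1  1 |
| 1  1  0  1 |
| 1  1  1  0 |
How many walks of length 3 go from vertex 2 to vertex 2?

The number of length-3 walks from vertex 2 to vertex 2 is entry (2,2) of M³, where M is the adjacency matrix.
M² = [[2, 2, 1, 1], [2, 2, 1, 1], [1, 1, 3, 2], [1, 1, 2, 3]]
M³ = [[2, 2, 5, 5], [2, 2, 5, 5], [5, 5, 4, 5], [5, 5, 5, 4]]

2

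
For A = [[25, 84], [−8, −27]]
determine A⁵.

tr A = −2 and det A = −3, so the characteristic polynomial is λ² − (−2)λ + (−3) with roots −3 and 1.
Eigenvectors give P = [[3, 7], [−1, −2]] with P⁻¹ = [[−2, −7], [1, 3]], and A = P·diag(−3, 1)·P⁻¹.
Then A⁵ = P·diag(−243, 1)·P⁻¹ = [[−729, 7], [243, −2]] · [[−2, −7], [1, 3]] = [[1465, 5124], [−488, −1707]].

[[1465, 5124], [−488, −1707]]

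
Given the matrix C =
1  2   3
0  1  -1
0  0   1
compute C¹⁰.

C = I + N where N = [[0, 2, 3], [0, 0, -1], [0, 0, 0]] is strictly upper-triangular, so N³ = 0.
(I + N)¹⁰ = I + 10·N + 45·N² = [[1, 20, -60], [0, 1, -10], [0, 0, 1]].

[[1, 20, -60], [0, 1, -10], [0, 0, 1]]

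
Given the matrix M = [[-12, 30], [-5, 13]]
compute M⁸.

tr M = 1 and det M = -6, so the characteristic polynomial is λ² − (1)λ + (-6) with roots 3 and -2.
Eigenvectors give P = [[-2, 3], [-1, 1]] with P⁻¹ = [[1, -3], [1, -2]], and M = P·diag(3, -2)·P⁻¹.
Then M⁸ = P·diag(6561, 256)·P⁻¹ = [[-13122, 768], [-6561, 256]] · [[1, -3], [1, -2]] = [[-12354, 37830], [-6305, 19171]].

[[-12354, 37830], [-6305, 19171]]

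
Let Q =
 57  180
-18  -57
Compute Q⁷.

[[41553, 131220], [-13122, -41553]]

tr Q = 0 and det Q = -9, so the characteristic polynomial is λ² − (0)λ + (-9) with roots 3 and -3.
Eigenvectors give P = [[10, 3], [-3, -1]] with P⁻¹ = [[1, 3], [-3, -10]], and Q = P·diag(3, -3)·P⁻¹.
Then Q⁷ = P·diag(2187, -2187)·P⁻¹ = [[21870, -6561], [-6561, 2187]] · [[1, 3], [-3, -10]] = [[41553, 131220], [-13122, -41553]].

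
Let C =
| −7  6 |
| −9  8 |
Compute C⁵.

[[−67, 66], [−99, 98]]

tr C = 1 and det C = −2, so the characteristic polynomial is λ² − (1)λ + (−2) with roots 2 and −1.
Eigenvectors give P = [[−2, 1], [−3, 1]] with P⁻¹ = [[1, −1], [3, −2]], and C = P·diag(2, −1)·P⁻¹.
Then C⁵ = P·diag(32, −1)·P⁻¹ = [[−64, −1], [−96, −1]] · [[1, −1], [3, −2]] = [[−67, 66], [−99, 98]].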